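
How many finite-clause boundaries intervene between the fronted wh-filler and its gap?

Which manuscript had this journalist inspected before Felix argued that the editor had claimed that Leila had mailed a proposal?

"which manuscript" originates inside the matrix clause — no clause boundary is crossed.

0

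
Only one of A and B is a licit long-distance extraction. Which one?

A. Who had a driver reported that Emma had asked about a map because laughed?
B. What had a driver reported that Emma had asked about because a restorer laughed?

In A, the wh-phrase is extracted from inside an adjunct island (introduced by "because"), which blocks movement.
In B, the extraction path crosses only that-complement boundaries, which are transparent.
So B is grammatical.

B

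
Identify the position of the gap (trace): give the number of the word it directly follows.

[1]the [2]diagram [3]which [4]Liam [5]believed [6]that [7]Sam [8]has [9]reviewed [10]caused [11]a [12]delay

The displaced element is "the diagram" (word 2).
It is linked across 1 clause boundary (that).
It functions as the direct object of "reviewed", so the gap sits immediately after word 9 ("reviewed").
Base order: Liam believed that Sam has reviewed the diagram.

9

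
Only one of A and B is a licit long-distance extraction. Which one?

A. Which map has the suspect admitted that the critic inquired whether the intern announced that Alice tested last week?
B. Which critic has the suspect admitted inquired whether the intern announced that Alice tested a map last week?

In A, the wh-phrase is extracted from inside a wh-island (introduced by "whether"), which blocks movement.
In B, the extraction path crosses only that-complement boundaries, which are transparent.
So B is grammatical.

B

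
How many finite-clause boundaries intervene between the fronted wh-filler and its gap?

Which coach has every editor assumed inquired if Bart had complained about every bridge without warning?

1

"which coach" is extracted from the subject of "inquired".
Boundaries crossed, outermost first: [Ø] — 1 in total.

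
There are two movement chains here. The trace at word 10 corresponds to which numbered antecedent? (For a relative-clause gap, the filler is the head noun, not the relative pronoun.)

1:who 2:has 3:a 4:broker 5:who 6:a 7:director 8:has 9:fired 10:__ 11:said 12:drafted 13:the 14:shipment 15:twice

4

The marked gap is inside the relative clause, the direct object of "fired".
Its filler is the head noun "broker" (via "who"), at word 4.
(The other dependency links word 1 to a gap after word 11.)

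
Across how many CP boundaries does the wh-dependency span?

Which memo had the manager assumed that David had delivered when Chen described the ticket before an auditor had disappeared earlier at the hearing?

1

"which memo" is extracted from the object of "delivered".
Boundaries crossed, outermost first: [that] — 1 in total.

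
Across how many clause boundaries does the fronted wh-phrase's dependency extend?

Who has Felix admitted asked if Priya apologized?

1

"who" is extracted from the subject of "asked".
Boundaries crossed, outermost first: [Ø] — 1 in total.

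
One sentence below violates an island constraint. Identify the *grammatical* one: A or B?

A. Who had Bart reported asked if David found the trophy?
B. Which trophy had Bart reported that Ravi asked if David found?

A

In B, the wh-phrase is extracted from inside a wh-island (introduced by "if"), which blocks movement.
In A, the extraction path crosses only that-complement boundaries, which are transparent.
So A is grammatical.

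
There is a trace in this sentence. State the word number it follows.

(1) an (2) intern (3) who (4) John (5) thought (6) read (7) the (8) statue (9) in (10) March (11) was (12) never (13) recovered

5

The displaced element is "an intern" (word 2).
It is linked across 1 clause boundary (Ø).
It functions as the subject of "read", so the gap sits immediately after word 5 ("thought").
Base order: John thought that an intern read the statue in March.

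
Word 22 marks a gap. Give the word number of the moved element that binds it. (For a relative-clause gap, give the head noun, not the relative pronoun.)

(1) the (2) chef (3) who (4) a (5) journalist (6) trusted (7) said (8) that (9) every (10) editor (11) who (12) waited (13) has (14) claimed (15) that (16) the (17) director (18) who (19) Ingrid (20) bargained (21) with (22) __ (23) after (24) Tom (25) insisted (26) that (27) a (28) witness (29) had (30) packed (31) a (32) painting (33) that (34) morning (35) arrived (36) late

17

The gap at 22 is the prepositional object of "bargained", inside a relative clause.
The relative pronoun is "who" (word 18); it is bound by the head noun immediately before it.
Its filler is the head noun "director", at word 17.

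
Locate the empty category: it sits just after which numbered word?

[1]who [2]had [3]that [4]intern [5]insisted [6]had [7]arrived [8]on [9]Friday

The displaced element is "who" (word 1).
It is linked across 1 clause boundary (Ø).
It functions as the subject of "arrived", so the gap sits immediately after word 5 ("insisted").
Base order: That intern had insisted that who had arrived on Friday.

5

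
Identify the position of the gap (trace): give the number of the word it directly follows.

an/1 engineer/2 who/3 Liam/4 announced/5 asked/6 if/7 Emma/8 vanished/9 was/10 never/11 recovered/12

5

The displaced element is "an engineer" (word 2).
It is linked across 1 clause boundary (Ø).
It functions as the subject of "asked", so the gap sits immediately after word 5 ("announced").
Base order: Liam announced that an engineer asked if Emma vanished.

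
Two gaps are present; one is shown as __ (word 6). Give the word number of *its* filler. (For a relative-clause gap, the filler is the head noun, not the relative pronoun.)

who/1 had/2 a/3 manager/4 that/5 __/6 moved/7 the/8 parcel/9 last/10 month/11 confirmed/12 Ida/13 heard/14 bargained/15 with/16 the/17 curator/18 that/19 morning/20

The marked gap is inside the relative clause, the subject of "moved".
Its filler is the head noun "manager" (via "that"), at word 4.
(The other dependency links word 1 to a gap after word 14.)

4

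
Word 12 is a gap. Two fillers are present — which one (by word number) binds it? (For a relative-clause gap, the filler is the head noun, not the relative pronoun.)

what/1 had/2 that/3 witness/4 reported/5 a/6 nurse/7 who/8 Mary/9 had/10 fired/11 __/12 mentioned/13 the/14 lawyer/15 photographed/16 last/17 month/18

The marked gap is inside the relative clause, the direct object of "fired".
Its filler is the head noun "nurse" (via "who"), at word 7.
(The other dependency links word 1 to a gap after word 16.)

7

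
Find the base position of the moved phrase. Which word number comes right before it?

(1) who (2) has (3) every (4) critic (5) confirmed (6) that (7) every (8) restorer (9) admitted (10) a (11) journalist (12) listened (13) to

13

The displaced element is "who" (word 1).
It is linked across 2 clause boundaries (that → Ø).
It functions as the object of the preposition "to" of "listened", so the gap sits immediately after word 13 ("to").
Base order: Every critic has confirmed that every restorer admitted a journalist listened to who.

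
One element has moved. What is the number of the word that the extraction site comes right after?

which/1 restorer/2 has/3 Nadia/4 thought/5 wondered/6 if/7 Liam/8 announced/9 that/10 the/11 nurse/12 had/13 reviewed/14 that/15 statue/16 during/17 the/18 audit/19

5

The displaced element is "which restorer" (word 2).
It is linked across 1 clause boundary (Ø).
It functions as the subject of "wondered", so the gap sits immediately after word 5 ("thought").
Base order: Nadia has thought that which restorer wondered if Liam announced that the nurse had reviewed that statue during the audit.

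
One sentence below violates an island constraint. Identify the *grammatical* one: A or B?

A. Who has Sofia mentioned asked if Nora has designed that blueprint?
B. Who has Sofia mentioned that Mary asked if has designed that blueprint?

A

In B, the wh-phrase is extracted from inside a wh-island (introduced by "if"), which blocks movement.
In A, the extraction path crosses only that-complement boundaries, which are transparent.
So A is grammatical.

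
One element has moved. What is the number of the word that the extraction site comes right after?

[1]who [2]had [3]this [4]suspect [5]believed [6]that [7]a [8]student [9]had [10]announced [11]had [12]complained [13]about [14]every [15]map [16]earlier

The displaced element is "who" (word 1).
It is linked across 2 clause boundaries (that → Ø).
It functions as the subject of "complained", so the gap sits immediately after word 10 ("announced").
Base order: This suspect had believed that a student had announced that who had complained about every map earlier.

10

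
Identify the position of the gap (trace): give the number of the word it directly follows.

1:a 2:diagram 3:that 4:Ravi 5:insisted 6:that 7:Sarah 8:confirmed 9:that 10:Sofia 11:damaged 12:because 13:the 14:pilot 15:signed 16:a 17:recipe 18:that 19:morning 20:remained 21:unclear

11

The displaced element is "a diagram" (word 2).
It is linked across 2 clause boundaries (that → that).
It functions as the direct object of "damaged", so the gap sits immediately after word 11 ("damaged").
Base order: Ravi insisted that Sarah confirmed that Sofia damaged a diagram because the pilot signed a recipe that morning.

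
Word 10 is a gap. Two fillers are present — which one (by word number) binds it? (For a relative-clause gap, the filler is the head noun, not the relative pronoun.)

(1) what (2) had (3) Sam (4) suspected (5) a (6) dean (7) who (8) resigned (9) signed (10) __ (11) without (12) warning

1

The marked gap is the direct object of "signed".
Its filler is the fronted wh-phrase "what", at word 1.
(The other dependency links word 6 to a gap after word 7.)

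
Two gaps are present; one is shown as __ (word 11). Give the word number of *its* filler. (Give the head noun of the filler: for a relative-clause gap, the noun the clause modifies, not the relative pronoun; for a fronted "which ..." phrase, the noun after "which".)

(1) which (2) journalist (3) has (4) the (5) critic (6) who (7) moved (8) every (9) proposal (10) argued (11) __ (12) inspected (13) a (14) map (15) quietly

The marked gap is the subject of "inspected".
Its filler is the fronted wh-phrase "which journalist", at word 2.
(The other dependency links word 5 to a gap after word 6.)

2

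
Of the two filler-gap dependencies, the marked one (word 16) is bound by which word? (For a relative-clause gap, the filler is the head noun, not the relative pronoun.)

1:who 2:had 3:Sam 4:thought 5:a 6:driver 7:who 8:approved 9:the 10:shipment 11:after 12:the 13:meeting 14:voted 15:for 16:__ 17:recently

1

The marked gap is the object of the preposition "for" of "voted".
Its filler is the fronted wh-phrase "who", at word 1.
(The other dependency links word 6 to a gap after word 7.)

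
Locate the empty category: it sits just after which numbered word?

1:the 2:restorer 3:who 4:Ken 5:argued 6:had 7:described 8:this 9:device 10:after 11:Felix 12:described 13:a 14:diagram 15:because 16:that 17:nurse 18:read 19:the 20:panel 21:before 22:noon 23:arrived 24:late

5

The displaced element is "the restorer" (word 2).
It is linked across 1 clause boundary (Ø).
It functions as the subject of "described", so the gap sits immediately after word 5 ("argued").
Base order: Ken argued that the restorer had described this device after Felix described a diagram because that nurse read the panel before noon.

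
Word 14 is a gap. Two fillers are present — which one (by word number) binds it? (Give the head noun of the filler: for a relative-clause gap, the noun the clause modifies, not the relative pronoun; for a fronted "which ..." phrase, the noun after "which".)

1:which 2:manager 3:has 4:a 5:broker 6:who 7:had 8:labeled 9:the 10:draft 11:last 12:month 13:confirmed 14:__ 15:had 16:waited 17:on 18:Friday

2

The marked gap is the subject of "waited".
Its filler is the fronted wh-phrase "which manager", at word 2.
(The other dependency links word 5 to a gap after word 6.)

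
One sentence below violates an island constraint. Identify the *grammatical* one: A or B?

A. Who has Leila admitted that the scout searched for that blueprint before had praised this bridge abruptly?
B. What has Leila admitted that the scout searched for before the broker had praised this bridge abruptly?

B

In A, the wh-phrase is extracted from inside an adjunct island (introduced by "before"), which blocks movement.
In B, the extraction path crosses only that-complement boundaries, which are transparent.
So B is grammatical.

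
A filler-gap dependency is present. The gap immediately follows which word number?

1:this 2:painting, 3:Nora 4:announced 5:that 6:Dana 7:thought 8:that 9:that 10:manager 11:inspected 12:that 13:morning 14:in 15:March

11

The displaced element is "this painting" (word 2).
It is linked across 2 clause boundaries (that → that).
It functions as the direct object of "inspected", so the gap sits immediately after word 11 ("inspected").
Base order: Nora announced that Dana thought that that manager inspected this painting that morning in March.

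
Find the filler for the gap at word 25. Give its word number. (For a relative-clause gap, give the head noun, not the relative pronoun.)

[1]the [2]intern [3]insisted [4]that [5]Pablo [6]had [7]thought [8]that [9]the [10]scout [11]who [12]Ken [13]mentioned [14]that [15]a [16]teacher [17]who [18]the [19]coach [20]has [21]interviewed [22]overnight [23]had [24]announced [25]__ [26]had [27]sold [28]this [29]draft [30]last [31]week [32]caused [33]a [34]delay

The gap at 25 is the subject of "sold", inside a relative clause.
The relative pronoun is "who" (word 11); it is bound by the head noun immediately before it.
Its filler is the head noun "scout", at word 10.

10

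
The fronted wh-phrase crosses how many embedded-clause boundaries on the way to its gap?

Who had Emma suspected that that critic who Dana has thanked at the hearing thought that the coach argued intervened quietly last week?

"who" is extracted from the subject of "intervened".
Boundaries crossed, outermost first: [that], [that], [Ø] — 3 in total.

3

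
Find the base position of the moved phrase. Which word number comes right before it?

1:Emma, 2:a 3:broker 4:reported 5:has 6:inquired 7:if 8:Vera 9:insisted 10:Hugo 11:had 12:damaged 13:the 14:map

4

The displaced element is "Emma" (word 1).
It is linked across 1 clause boundary (Ø).
It functions as the subject of "inquired", so the gap sits immediately after word 4 ("reported").
Base order: A broker reported that Emma has inquired if Vera insisted Hugo had damaged the map.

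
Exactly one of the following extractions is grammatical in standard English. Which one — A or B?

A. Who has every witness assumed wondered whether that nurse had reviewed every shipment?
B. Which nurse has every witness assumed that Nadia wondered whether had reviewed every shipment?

In B, the wh-phrase is extracted from inside a wh-island (introduced by "whether"), which blocks movement.
In A, the extraction path crosses only that-complement boundaries, which are transparent.
So A is grammatical.

A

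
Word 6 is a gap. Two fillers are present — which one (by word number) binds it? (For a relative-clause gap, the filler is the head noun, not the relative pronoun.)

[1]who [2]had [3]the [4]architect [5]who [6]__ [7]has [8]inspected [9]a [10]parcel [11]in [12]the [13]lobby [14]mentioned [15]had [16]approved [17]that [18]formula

The marked gap is inside the relative clause, the subject of "inspected".
Its filler is the head noun "architect" (via "who"), at word 4.
(The other dependency links word 1 to a gap after word 14.)

4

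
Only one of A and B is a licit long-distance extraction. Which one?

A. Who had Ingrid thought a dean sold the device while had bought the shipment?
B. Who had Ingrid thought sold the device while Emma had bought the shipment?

In A, the wh-phrase is extracted from inside an adjunct island (introduced by "while"), which blocks movement.
In B, the extraction path crosses only that-complement boundaries, which are transparent.
So B is grammatical.

B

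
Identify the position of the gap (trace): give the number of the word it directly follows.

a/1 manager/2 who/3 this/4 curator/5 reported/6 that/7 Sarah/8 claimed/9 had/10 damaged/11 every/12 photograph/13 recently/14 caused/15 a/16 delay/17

9

The displaced element is "a manager" (word 2).
It is linked across 2 clause boundaries (that → Ø).
It functions as the subject of "damaged", so the gap sits immediately after word 9 ("claimed").
Base order: This curator reported that Sarah claimed that a manager had damaged every photograph recently.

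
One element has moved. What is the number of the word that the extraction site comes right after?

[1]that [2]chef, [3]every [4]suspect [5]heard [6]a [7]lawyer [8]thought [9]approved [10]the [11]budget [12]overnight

The displaced element is "that chef" (word 2).
It is linked across 2 clause boundaries (Ø → Ø).
It functions as the subject of "approved", so the gap sits immediately after word 8 ("thought").
Base order: Every suspect heard a lawyer thought that chef approved the budget overnight.

8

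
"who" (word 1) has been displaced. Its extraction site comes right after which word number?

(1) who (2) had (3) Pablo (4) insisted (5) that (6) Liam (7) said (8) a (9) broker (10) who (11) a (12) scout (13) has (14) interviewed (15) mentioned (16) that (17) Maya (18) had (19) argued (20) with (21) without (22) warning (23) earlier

20

The displaced element is "who" (word 1).
It is linked across 3 clause boundaries (that → Ø → that).
It functions as the object of the preposition "with" of "argued", so the gap sits immediately after word 20 ("with").
Base order: Pablo had insisted that Liam said a broker who a scout has interviewed mentioned that Maya had argued with who without warning earlier.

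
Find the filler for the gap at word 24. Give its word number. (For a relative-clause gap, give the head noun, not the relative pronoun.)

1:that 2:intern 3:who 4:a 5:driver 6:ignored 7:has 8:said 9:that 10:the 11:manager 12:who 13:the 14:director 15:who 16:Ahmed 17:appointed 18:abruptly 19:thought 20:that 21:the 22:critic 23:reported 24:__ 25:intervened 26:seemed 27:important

11

The gap at 24 is the subject of "intervened", inside a relative clause.
The relative pronoun is "who" (word 12); it is bound by the head noun immediately before it.
Its filler is the head noun "manager", at word 11.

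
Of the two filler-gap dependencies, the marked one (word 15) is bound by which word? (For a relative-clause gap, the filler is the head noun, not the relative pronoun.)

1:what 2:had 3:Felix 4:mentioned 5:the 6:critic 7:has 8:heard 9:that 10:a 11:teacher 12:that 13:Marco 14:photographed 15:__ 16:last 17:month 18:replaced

The marked gap is inside the relative clause, the direct object of "photographed".
Its filler is the head noun "teacher" (via "that"), at word 11.
(The other dependency links word 1 to a gap after word 18.)

11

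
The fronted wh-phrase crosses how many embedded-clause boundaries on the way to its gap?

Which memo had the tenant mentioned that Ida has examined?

1

"which memo" is extracted from the object of "examined".
Boundaries crossed, outermost first: [that] — 1 in total.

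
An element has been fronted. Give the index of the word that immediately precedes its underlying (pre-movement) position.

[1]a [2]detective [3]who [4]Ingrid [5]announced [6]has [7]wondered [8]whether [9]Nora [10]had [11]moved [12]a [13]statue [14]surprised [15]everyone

5

The displaced element is "a detective" (word 2).
It is linked across 1 clause boundary (Ø).
It functions as the subject of "wondered", so the gap sits immediately after word 5 ("announced").
Base order: Ingrid announced that a detective has wondered whether Nora had moved a statue.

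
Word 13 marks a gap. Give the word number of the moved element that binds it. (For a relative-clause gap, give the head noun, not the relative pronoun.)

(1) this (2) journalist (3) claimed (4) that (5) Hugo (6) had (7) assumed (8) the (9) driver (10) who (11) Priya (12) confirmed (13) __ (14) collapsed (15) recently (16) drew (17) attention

9

The gap at 13 is the subject of "collapsed", inside a relative clause.
The relative pronoun is "who" (word 10); it is bound by the head noun immediately before it.
Its filler is the head noun "driver", at word 9.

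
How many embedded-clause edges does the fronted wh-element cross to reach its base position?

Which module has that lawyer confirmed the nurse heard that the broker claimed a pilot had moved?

3

"which module" is extracted from the object of "moved".
Boundaries crossed, outermost first: [Ø], [that], [Ø] — 3 in total.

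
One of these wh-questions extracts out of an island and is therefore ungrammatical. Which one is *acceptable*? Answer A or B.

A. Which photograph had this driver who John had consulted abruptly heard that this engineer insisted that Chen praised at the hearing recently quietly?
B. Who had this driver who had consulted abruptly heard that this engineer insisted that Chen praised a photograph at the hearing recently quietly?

In B, the wh-phrase is extracted from inside a complex-NP island (relative clause) (introduced by "who"), which blocks movement.
In A, the extraction path crosses only that-complement boundaries, which are transparent.
So A is grammatical.

A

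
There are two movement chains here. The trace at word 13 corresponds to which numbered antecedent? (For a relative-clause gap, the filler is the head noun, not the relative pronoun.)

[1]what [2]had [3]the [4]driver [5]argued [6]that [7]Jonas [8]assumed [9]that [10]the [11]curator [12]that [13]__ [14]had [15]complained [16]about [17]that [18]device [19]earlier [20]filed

The marked gap is inside the relative clause, the subject of "complained".
Its filler is the head noun "curator" (via "that"), at word 11.
(The other dependency links word 1 to a gap after word 20.)

11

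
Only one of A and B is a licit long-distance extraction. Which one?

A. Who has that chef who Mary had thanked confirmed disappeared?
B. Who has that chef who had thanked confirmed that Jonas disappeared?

A

In B, the wh-phrase is extracted from inside a complex-NP island (relative clause) (introduced by "who"), which blocks movement.
In A, the extraction path crosses only that-complement boundaries, which are transparent.
So A is grammatical.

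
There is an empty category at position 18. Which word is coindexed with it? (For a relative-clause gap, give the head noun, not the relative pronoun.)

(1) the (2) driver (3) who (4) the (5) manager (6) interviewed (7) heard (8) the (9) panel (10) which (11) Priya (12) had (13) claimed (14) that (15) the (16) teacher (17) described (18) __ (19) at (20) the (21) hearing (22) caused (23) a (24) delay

The gap at 18 is the object of "described", inside a relative clause.
The relative pronoun is "which" (word 10); it is bound by the head noun immediately before it.
Its filler is the head noun "panel", at word 9.

9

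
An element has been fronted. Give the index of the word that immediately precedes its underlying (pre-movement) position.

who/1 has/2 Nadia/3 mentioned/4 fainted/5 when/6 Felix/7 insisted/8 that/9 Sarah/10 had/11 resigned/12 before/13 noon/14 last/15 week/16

4

The displaced element is "who" (word 1).
It is linked across 1 clause boundary (Ø).
It functions as the subject of "fainted", so the gap sits immediately after word 4 ("mentioned").
Base order: Nadia has mentioned who fainted when Felix insisted that Sarah had resigned before noon last week.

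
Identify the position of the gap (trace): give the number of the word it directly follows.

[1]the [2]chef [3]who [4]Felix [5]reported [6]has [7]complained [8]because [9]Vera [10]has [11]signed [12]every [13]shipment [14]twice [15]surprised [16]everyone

5

The displaced element is "the chef" (word 2).
It is linked across 1 clause boundary (Ø).
It functions as the subject of "complained", so the gap sits immediately after word 5 ("reported").
Base order: Felix reported that the chef has complained because Vera has signed every shipment twice.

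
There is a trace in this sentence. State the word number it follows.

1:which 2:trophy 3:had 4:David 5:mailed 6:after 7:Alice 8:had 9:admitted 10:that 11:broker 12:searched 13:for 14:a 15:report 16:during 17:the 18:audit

5

The displaced element is "which trophy" (word 2).
It functions as the direct object of "mailed", so the gap sits immediately after word 5 ("mailed").
Base order: David had mailed which trophy after Alice had admitted that broker searched for a report during the audit.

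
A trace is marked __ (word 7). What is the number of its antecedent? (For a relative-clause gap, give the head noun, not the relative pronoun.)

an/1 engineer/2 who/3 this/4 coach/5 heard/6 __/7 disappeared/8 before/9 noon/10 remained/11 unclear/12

The gap at 7 is the subject of "disappeared", inside a relative clause.
The relative pronoun is "who" (word 3); it is bound by the head noun immediately before it.
Its filler is the head noun "engineer", at word 2.

2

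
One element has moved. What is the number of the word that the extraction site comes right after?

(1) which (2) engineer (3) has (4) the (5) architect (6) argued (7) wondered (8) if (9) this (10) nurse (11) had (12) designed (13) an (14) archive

The displaced element is "which engineer" (word 2).
It is linked across 1 clause boundary (Ø).
It functions as the subject of "wondered", so the gap sits immediately after word 6 ("argued").
Base order: The architect has argued that which engineer wondered if this nurse had designed an archive.

6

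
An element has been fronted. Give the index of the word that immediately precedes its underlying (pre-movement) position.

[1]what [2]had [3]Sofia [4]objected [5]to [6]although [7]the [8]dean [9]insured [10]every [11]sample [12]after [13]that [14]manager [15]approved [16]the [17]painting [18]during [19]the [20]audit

The displaced element is "what" (word 1).
It functions as the object of the preposition "to" of "objected", so the gap sits immediately after word 5 ("to").
Base order: Sofia had objected to what although the dean insured every sample after that manager approved the painting during the audit.

5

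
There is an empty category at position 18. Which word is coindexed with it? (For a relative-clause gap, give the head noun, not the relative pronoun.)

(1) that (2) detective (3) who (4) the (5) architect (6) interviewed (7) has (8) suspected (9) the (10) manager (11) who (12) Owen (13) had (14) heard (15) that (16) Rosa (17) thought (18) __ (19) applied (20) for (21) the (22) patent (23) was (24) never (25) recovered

The gap at 18 is the subject of "applied", inside a relative clause.
The relative pronoun is "who" (word 11); it is bound by the head noun immediately before it.
Its filler is the head noun "manager", at word 10.

10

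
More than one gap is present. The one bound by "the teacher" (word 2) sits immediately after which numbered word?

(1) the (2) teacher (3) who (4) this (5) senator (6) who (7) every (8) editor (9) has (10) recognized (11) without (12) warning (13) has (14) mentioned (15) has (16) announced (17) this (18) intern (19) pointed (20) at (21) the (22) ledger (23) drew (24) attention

14

The displaced element is "the teacher" (word 2).
It is linked across 1 clause boundary (Ø).
It functions as the subject of "announced", so the gap sits immediately after word 14 ("mentioned").
Base order: This senator who every editor has recognized without warning has mentioned that the teacher has announced this intern pointed at the ledger.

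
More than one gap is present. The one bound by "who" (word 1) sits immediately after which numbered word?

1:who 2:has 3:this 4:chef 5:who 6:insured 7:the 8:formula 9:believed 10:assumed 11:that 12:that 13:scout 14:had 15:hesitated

9

The displaced element is "who" (word 1).
It is linked across 1 clause boundary (Ø).
It functions as the subject of "assumed", so the gap sits immediately after word 9 ("believed").
Base order: This chef who insured the formula has believed that who assumed that that scout had hesitated.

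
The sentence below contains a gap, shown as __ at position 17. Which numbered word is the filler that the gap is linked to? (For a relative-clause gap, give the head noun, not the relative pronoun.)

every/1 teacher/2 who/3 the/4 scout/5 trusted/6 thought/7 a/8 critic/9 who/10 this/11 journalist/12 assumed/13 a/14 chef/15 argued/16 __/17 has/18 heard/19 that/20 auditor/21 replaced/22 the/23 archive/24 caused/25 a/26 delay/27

The gap at 17 is the subject of "heard", inside a relative clause.
The relative pronoun is "who" (word 10); it is bound by the head noun immediately before it.
Its filler is the head noun "critic", at word 9.

9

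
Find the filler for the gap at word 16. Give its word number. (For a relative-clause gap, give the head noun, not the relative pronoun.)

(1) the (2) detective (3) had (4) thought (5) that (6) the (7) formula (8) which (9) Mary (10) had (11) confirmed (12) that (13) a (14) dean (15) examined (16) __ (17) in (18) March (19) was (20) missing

The gap at 16 is the object of "examined", inside a relative clause.
The relative pronoun is "which" (word 8); it is bound by the head noun immediately before it.
Its filler is the head noun "formula", at word 7.

7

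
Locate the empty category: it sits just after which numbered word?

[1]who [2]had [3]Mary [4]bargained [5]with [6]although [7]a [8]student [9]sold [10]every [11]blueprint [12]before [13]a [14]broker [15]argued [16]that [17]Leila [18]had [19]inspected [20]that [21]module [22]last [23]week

5

The displaced element is "who" (word 1).
It functions as the object of the preposition "with" of "bargained", so the gap sits immediately after word 5 ("with").
Base order: Mary had bargained with who although a student sold every blueprint before a broker argued that Leila had inspected that module last week.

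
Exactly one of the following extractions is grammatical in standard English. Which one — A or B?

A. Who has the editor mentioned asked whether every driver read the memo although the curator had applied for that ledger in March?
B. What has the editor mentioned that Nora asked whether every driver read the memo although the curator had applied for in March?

In B, the wh-phrase is extracted from inside a wh-island (introduced by "whether"), which blocks movement.
In A, the extraction path crosses only that-complement boundaries, which are transparent.
So A is grammatical.

A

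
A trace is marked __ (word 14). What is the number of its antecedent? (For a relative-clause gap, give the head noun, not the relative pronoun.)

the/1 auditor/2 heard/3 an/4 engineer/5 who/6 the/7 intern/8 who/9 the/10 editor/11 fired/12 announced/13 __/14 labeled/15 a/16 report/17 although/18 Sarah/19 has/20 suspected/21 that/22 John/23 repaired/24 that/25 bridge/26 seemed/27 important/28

5

The gap at 14 is the subject of "labeled", inside a relative clause.
The relative pronoun is "who" (word 6); it is bound by the head noun immediately before it.
Its filler is the head noun "engineer", at word 5.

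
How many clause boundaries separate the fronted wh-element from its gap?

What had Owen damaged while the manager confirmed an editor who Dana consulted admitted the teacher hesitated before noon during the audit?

"what" originates inside the matrix clause — no clause boundary is crossed.

0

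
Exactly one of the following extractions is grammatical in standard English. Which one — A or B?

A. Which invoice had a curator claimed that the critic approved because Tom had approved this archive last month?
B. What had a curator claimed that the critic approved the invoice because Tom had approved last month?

In B, the wh-phrase is extracted from inside an adjunct island (introduced by "because"), which blocks movement.
In A, the extraction path crosses only that-complement boundaries, which are transparent.
So A is grammatical.

A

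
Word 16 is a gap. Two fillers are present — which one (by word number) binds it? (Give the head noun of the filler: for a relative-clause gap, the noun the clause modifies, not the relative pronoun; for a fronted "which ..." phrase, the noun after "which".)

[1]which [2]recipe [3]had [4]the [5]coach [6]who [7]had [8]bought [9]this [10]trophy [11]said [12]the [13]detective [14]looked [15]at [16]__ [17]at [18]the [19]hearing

The marked gap is the object of the preposition "at" of "looked".
Its filler is the fronted wh-phrase "which recipe", at word 2.
(The other dependency links word 5 to a gap after word 6.)

2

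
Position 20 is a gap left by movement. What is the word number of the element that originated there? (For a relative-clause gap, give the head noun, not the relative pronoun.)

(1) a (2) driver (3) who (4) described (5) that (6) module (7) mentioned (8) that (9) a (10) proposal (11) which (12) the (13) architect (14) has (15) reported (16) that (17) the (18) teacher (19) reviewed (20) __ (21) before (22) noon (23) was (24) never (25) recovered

The gap at 20 is the object of "reviewed", inside a relative clause.
The relative pronoun is "which" (word 11); it is bound by the head noun immediately before it.
Its filler is the head noun "proposal", at word 10.

10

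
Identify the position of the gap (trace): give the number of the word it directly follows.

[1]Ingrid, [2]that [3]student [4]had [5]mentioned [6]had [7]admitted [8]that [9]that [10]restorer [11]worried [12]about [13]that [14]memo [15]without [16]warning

5

The displaced element is "Ingrid" (word 1).
It is linked across 1 clause boundary (Ø).
It functions as the subject of "admitted", so the gap sits immediately after word 5 ("mentioned").
Base order: That student had mentioned that Ingrid had admitted that that restorer worried about that memo without warning.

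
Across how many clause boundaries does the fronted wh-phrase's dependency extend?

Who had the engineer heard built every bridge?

"who" is extracted from the subject of "built".
Boundaries crossed, outermost first: [Ø] — 1 in total.

1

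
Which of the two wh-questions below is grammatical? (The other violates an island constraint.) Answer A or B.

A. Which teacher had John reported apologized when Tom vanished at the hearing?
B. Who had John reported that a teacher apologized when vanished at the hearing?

In B, the wh-phrase is extracted from inside an adjunct island (introduced by "when"), which blocks movement.
In A, the extraction path crosses only that-complement boundaries, which are transparent.
So A is grammatical.

A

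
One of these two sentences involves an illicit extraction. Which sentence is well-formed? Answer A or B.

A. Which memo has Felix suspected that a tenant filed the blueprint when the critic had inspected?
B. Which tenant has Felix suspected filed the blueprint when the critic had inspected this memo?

In A, the wh-phrase is extracted from inside an adjunct island (introduced by "when"), which blocks movement.
In B, the extraction path crosses only that-complement boundaries, which are transparent.
So B is grammatical.

B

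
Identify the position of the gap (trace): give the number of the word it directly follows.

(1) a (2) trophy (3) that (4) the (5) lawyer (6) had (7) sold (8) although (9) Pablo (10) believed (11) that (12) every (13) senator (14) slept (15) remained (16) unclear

7

The displaced element is "a trophy" (word 2).
It functions as the direct object of "sold", so the gap sits immediately after word 7 ("sold").
Base order: The lawyer had sold a trophy although Pablo believed that every senator slept.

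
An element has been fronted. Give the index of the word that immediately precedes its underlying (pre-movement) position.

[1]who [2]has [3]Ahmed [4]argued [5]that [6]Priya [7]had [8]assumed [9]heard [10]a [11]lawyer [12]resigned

The displaced element is "who" (word 1).
It is linked across 2 clause boundaries (that → Ø).
It functions as the subject of "heard", so the gap sits immediately after word 8 ("assumed").
Base order: Ahmed has argued that Priya had assumed who heard a lawyer resigned.

8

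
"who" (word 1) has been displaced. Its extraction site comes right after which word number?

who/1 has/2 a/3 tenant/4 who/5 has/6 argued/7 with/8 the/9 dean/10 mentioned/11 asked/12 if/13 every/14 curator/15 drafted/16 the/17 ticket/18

11

The displaced element is "who" (word 1).
It is linked across 1 clause boundary (Ø).
It functions as the subject of "asked", so the gap sits immediately after word 11 ("mentioned").
Base order: A tenant who has argued with the dean has mentioned who asked if every curator drafted the ticket.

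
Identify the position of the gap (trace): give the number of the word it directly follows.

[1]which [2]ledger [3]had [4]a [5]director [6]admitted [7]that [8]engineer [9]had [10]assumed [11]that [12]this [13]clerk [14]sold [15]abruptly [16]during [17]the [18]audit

The displaced element is "which ledger" (word 2).
It is linked across 2 clause boundaries (Ø → that).
It functions as the direct object of "sold", so the gap sits immediately after word 14 ("sold").
Base order: A director had admitted that engineer had assumed that this clerk sold which ledger abruptly during the audit.

14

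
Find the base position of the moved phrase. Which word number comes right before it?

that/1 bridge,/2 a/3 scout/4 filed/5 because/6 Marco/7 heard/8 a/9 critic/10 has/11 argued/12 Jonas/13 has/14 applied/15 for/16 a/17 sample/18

5

The displaced element is "that bridge" (word 2).
It functions as the direct object of "filed", so the gap sits immediately after word 5 ("filed").
Base order: A scout filed that bridge because Marco heard a critic has argued Jonas has applied for a sample.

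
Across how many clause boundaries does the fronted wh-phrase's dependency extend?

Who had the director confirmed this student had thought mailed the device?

"who" is extracted from the subject of "mailed".
Boundaries crossed, outermost first: [Ø], [Ø] — 2 in total.

2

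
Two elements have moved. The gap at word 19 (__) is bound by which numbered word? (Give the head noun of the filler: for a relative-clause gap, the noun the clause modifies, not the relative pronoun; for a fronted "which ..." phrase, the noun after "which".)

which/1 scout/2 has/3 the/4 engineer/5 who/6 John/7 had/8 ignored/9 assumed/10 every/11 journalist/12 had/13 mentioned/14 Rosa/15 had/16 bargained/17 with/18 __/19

2

The marked gap is the object of the preposition "with" of "bargained".
Its filler is the fronted wh-phrase "which scout", at word 2.
(The other dependency links word 5 to a gap after word 9.)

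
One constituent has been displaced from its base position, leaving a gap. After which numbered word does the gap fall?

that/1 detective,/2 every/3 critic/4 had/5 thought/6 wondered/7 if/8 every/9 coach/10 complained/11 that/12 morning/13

The displaced element is "that detective" (word 2).
It is linked across 1 clause boundary (Ø).
It functions as the subject of "wondered", so the gap sits immediately after word 6 ("thought").
Base order: Every critic had thought that that detective wondered if every coach complained that morning.

6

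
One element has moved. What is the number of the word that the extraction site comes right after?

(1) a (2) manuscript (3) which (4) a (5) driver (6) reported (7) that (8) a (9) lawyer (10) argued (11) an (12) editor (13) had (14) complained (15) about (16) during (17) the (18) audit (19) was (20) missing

15

The displaced element is "a manuscript" (word 2).
It is linked across 2 clause boundaries (that → Ø).
It functions as the object of the preposition "about" of "complained", so the gap sits immediately after word 15 ("about").
Base order: A driver reported that a lawyer argued an editor had complained about a manuscript during the audit.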